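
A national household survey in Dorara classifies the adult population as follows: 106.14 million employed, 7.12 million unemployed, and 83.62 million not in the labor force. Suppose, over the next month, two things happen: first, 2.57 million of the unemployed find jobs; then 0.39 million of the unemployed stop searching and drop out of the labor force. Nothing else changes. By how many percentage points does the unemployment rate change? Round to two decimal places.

The unemployment rate changes by −2.60 percentage points.

Initially, labor force = 106.14 + 7.12 = 113.26 million, so u = 7.12/113.26 = 6.29%.
After the first change, unemployed falls and employed rises by 2.57; labor force unchanged → E = 108.71, U = 4.55, labor force = 113.26 million.
After the second change, unemployed and labor force both fall by 0.39 → E = 108.71, U = 4.16, labor force = 112.87 million.
New unemployment rate = 4.16 / 112.87 = 3.69%.
Change = 3.69% − 6.29% = −2.60 percentage points.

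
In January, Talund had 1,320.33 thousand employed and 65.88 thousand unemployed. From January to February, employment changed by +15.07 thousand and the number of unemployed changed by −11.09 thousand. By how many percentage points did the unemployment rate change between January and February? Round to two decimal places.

January: labor force = 1,320.33 + 65.88 = 1,386.21; u = 65.88/1,386.21 = 4.75%.
February: labor force = 1,335.40 + 54.79 = 1,390.19; u = 54.79/1,390.19 = 3.94%.
Change = 3.94% − 4.75% = −0.81 pp.

The unemployment rate changed by −0.81 percentage points.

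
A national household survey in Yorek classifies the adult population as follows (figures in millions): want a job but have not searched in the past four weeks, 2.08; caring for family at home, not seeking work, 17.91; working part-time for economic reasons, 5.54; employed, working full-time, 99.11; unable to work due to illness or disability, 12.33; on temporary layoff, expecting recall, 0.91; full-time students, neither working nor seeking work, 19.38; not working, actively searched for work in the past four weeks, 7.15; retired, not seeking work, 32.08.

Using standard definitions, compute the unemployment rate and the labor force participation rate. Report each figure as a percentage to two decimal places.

Employed = 5.54 + 99.11 = 104.65 million (anyone who worked, including part-time for economic reasons, counts as employed).
Unemployed = 0.91 + 7.15 = 8.06 million (jobless and actively searching, or on temporary layoff).
Labor force = 104.65 + 8.06 = 112.71 million.
Not in labor force = 2.08 + 17.91 + 12.33 + 19.38 + 32.08 = 83.78 million (those not working and not actively searching are outside the labor force — including those who want a job but have given up searching).
Civilian working-age population = 112.71 + 83.78 = 196.49 million.
Unemployment rate = 8.06 / 112.71 = 7.15%.
Labor force participation rate = 112.71 / 196.49 = 57.36%.

Unemployment rate ≈ 7.15%; labor force participation rate ≈ 57.36%.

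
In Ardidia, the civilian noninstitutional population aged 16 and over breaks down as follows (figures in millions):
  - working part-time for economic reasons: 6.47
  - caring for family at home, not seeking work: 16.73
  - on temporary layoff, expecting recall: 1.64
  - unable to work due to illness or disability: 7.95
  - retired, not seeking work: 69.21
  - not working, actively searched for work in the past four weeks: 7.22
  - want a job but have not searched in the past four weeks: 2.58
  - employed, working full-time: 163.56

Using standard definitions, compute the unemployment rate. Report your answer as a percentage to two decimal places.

Employed = 6.47 + 163.56 = 170.03 million (anyone who worked, including part-time for economic reasons, counts as employed).
Unemployed = 1.64 + 7.22 = 8.86 million (jobless and actively searching, or on temporary layoff).
Labor force = 170.03 + 8.86 = 178.89 million.
Unemployment rate = 8.86 / 178.89 = 4.95%.

Unemployment rate ≈ 4.95%.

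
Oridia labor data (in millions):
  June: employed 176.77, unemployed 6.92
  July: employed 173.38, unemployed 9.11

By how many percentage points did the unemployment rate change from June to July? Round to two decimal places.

June: labor force = 176.77 + 6.92 = 183.69; u = 6.92/183.69 = 3.77%.
July: labor force = 173.38 + 9.11 = 182.49; u = 9.11/182.49 = 4.99%.
Change = 4.99% − 3.77% = +1.22 pp.

The unemployment rate changed by +1.22 percentage points.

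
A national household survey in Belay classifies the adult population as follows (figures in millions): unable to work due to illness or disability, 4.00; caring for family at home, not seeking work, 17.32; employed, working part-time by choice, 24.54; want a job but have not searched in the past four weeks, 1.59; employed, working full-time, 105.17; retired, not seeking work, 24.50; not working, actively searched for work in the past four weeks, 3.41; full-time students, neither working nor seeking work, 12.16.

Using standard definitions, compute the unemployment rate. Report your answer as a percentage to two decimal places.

Employed = 24.54 + 105.17 = 129.71 million.
Unemployed = 3.41 million.
Labor force = 129.71 + 3.41 = 133.12 million.
Unemployment rate = 3.41 / 133.12 = 2.56%.

Unemployment rate ≈ 2.56%.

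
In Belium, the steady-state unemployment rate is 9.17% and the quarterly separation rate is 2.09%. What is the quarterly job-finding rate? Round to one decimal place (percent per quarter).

From u* = s/(s+f): f = s·(1−u)/u.
f = 2.09 × (1 − 0.0917) / 0.0917 = 1.8983 / 0.0917 ≈ 20.7% per quarter.

Job-finding rate ≈ 20.7% per quarter.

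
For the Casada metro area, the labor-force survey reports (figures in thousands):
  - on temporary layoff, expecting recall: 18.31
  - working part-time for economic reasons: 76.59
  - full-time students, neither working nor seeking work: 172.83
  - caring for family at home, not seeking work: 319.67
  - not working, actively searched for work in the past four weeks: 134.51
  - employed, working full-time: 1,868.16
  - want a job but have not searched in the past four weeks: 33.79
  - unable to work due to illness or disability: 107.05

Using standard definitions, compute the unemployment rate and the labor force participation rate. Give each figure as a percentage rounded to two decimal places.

Unemployment rate ≈ 7.29%; labor force participation rate ≈ 76.81%.

Employed = 76.59 + 1,868.16 = 1,944.75 thousand (anyone who worked, including part-time for economic reasons, counts as employed).
Unemployed = 18.31 + 134.51 = 152.82 thousand (jobless and actively searching, or on temporary layoff).
Labor force = 1,944.75 + 152.82 = 2,097.57 thousand.
Not in labor force = 172.83 + 319.67 + 33.79 + 107.05 = 633.34 thousand (those not working and not actively searching are outside the labor force — including those who want a job but have given up searching).
Civilian working-age population = 2,097.57 + 633.34 = 2,730.91 thousand.
Unemployment rate = 152.82 / 2,097.57 = 7.29%.
Labor force participation rate = 2,097.57 / 2,730.91 = 76.81%.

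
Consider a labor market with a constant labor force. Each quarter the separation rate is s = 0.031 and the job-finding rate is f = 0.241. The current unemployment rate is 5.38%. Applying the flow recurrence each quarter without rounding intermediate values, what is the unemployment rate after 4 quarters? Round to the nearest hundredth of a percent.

Unemployment rate after four quarters ≈ 9.71%.

With a fixed labor force, u_{t+1} = u_t + s·(1−u_t) − f·u_t = u_t·(1−s−f) + s.
Here 1−s−f = 0.728 and s = 0.031.
u_1 = 0.053800 × 0.728 + 0.031 = 0.070166.
u_2 = 0.070166 × 0.728 + 0.031 = 0.082081.
u_3 = 0.082081 × 0.728 + 0.031 = 0.090755.
u_4 = 0.090755 × 0.728 + 0.031 = 0.097070.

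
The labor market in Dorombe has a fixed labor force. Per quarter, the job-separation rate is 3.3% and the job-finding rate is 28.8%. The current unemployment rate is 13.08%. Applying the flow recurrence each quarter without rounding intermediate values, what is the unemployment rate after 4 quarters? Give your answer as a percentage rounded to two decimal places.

With a fixed labor force, u_{t+1} = u_t + s·(1−u_t) − f·u_t = u_t·(1−s−f) + s.
Here 1−s−f = 0.679 and s = 0.033.
u_1 = 0.130800 × 0.679 + 0.033 = 0.121813.
u_2 = 0.121813 × 0.679 + 0.033 = 0.115711.
u_3 = 0.115711 × 0.679 + 0.033 = 0.111568.
u_4 = 0.111568 × 0.679 + 0.033 = 0.108755.

Unemployment rate after four quarters ≈ 10.88%.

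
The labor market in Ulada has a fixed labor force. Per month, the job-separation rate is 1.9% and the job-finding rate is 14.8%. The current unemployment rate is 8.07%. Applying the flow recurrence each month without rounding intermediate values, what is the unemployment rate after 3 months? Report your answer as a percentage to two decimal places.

Unemployment rate after three months ≈ 9.47%.

With a fixed labor force, u_{t+1} = u_t + s·(1−u_t) − f·u_t = u_t·(1−s−f) + s.
Here 1−s−f = 0.833 and s = 0.019.
u_1 = 0.080700 × 0.833 + 0.019 = 0.086223.
u_2 = 0.086223 × 0.833 + 0.019 = 0.090824.
u_3 = 0.090824 × 0.833 + 0.019 = 0.094656.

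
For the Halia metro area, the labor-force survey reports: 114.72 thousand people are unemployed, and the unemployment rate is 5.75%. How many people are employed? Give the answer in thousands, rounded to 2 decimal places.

About 1,880.41 thousand are employed.

Labor force = U / u = 114.72 / 0.0575 ≈ 1,995.13 thousand.
Employed = labor force − unemployed = 1,995.13 − 114.72 = 1,880.41 thousand.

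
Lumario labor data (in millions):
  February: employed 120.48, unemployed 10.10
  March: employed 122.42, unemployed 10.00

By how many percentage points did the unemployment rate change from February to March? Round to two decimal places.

The unemployment rate changed by −0.18 percentage points.

February: labor force = 120.48 + 10.10 = 130.58; u = 10.10/130.58 = 7.73%.
March: labor force = 122.42 + 10.00 = 132.42; u = 10.00/132.42 = 7.55%.
Change = 7.55% − 7.73% = −0.18 pp.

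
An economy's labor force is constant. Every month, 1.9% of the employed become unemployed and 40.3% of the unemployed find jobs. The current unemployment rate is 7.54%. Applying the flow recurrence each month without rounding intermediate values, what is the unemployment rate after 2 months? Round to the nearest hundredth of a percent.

With a fixed labor force, u_{t+1} = u_t + s·(1−u_t) − f·u_t = u_t·(1−s−f) + s.
Here 1−s−f = 0.578 and s = 0.019.
u_1 = 0.075400 × 0.578 + 0.019 = 0.062581.
u_2 = 0.062581 × 0.578 + 0.019 = 0.055172.

Unemployment rate after two months ≈ 5.52%.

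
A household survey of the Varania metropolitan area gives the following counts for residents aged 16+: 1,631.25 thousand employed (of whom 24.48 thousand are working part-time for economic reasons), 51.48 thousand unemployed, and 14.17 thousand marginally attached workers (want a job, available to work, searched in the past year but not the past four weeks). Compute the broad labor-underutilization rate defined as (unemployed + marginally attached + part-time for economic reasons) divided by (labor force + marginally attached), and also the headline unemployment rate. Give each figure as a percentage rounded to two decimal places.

Broad underutilization rate ≈ 5.31%; headline unemployment rate ≈ 3.06%.

Labor force = 1,631.25 + 51.48 = 1,682.73 thousand.
Numerator = 51.48 + 14.17 + 24.48 = 90.13 thousand.
Denominator = 1,682.73 + 14.17 = 1,696.90 thousand.
Broad rate = 90.13 / 1,696.90 = 5.31%.
Headline unemployment rate = 51.48 / 1,682.73 = 3.06%.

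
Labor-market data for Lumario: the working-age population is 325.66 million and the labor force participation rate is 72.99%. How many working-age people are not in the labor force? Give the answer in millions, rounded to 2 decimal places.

Share not in the labor force = 1 − 0.7299 = 0.2701.
Not in labor force = 0.2701 × 325.66 ≈ 87.96 million.

About 87.96 million are not in the labor force.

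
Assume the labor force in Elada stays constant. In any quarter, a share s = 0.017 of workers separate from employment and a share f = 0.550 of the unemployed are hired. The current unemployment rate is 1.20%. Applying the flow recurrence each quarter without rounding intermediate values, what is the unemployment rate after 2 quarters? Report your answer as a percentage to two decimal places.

Unemployment rate after two quarters ≈ 2.66%.

With a fixed labor force, u_{t+1} = u_t + s·(1−u_t) − f·u_t = u_t·(1−s−f) + s.
Here 1−s−f = 0.433 and s = 0.017.
u_1 = 0.012000 × 0.433 + 0.017 = 0.022196.
u_2 = 0.022196 × 0.433 + 0.017 = 0.026611.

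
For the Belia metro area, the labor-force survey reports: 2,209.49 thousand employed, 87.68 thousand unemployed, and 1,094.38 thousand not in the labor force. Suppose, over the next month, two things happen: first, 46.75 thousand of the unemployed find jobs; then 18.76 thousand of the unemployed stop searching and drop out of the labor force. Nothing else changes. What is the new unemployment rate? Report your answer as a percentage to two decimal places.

New unemployment rate ≈ 0.97%.

Initially, labor force = 2,209.49 + 87.68 = 2,297.17 thousand, so u = 87.68/2,297.17 = 3.82%.
After the first change, unemployed falls and employed rises by 46.75; labor force unchanged → E = 2,256.24, U = 40.93, labor force = 2,297.17 thousand.
After the second change, unemployed and labor force both fall by 18.76 → E = 2,256.24, U = 22.17, labor force = 2,278.41 thousand.
New unemployment rate = 22.17 / 2,278.41 = 0.97%.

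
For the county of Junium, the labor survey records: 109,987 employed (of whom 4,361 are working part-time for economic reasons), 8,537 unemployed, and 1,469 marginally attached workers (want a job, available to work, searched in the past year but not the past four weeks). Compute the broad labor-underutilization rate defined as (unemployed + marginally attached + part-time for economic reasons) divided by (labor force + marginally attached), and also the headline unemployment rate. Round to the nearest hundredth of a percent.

Broad underutilization rate ≈ 11.97%; headline unemployment rate ≈ 7.20%.

Labor force = 109,987 + 8,537 = 118,524.
Numerator = 8,537 + 1,469 + 4,361 = 14,367.
Denominator = 118,524 + 1,469 = 119,993.
Broad rate = 14,367 / 119,993 = 11.97%.
Headline unemployment rate = 8,537 / 118,524 = 7.20%.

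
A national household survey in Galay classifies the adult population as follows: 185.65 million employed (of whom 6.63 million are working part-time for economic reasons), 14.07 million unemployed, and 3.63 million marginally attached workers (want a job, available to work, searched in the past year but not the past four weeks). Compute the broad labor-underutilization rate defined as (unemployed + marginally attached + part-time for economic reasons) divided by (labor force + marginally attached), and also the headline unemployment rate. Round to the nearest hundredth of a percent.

Broad underutilization rate ≈ 11.96%; headline unemployment rate ≈ 7.04%.

Labor force = 185.65 + 14.07 = 199.72 million.
Numerator = 14.07 + 3.63 + 6.63 = 24.33 million.
Denominator = 199.72 + 3.63 = 203.35 million.
Broad rate = 24.33 / 203.35 = 11.96%.
Headline unemployment rate = 14.07 / 199.72 = 7.04%.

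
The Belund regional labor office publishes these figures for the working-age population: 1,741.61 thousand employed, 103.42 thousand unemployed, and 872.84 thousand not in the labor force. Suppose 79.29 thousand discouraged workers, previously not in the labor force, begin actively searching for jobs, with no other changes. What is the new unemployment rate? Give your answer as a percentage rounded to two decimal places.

New unemployment rate ≈ 9.49%.

Initially, labor force = 1,741.61 + 103.42 = 1,845.03 thousand, so u = 103.42/1,845.03 = 5.61%.
After the change, unemployed and labor force both rise by 79.29 → E = 1,741.61, U = 182.71, labor force = 1,924.32 thousand.
New unemployment rate = 182.71 / 1,924.32 = 9.49%.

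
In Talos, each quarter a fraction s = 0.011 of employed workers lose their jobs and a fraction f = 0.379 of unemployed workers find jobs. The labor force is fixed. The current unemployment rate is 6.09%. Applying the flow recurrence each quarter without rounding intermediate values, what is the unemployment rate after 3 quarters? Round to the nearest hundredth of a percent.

Unemployment rate after three quarters ≈ 3.56%.

With a fixed labor force, u_{t+1} = u_t + s·(1−u_t) − f·u_t = u_t·(1−s−f) + s.
Here 1−s−f = 0.610 and s = 0.011.
u_1 = 0.060900 × 0.610 + 0.011 = 0.048149.
u_2 = 0.048149 × 0.610 + 0.011 = 0.040371.
u_3 = 0.040371 × 0.610 + 0.011 = 0.035626.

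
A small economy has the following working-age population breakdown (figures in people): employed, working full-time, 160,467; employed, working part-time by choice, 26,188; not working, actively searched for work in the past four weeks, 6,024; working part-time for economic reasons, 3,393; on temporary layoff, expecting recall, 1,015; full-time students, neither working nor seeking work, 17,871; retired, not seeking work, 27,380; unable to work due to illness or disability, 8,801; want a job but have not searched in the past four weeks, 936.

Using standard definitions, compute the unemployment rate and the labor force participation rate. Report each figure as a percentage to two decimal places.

Unemployment rate ≈ 3.57%; labor force participation rate ≈ 78.19%.

Employed = 160,467 + 26,188 + 3,393 = 190,048 (anyone who worked, including part-time for economic reasons, counts as employed).
Unemployed = 6,024 + 1,015 = 7,039 (jobless and actively searching, or on temporary layoff).
Labor force = 190,048 + 7,039 = 197,087.
Not in labor force = 17,871 + 27,380 + 8,801 + 936 = 54,988 (those not working and not actively searching are outside the labor force — including those who want a job but have given up searching).
Civilian working-age population = 197,087 + 54,988 = 252,075.
Unemployment rate = 7,039 / 197,087 = 3.57%.
Labor force participation rate = 197,087 / 252,075 = 78.19%.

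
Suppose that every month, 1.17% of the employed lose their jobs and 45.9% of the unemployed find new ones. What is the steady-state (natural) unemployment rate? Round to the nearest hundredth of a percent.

At steady state the flows balance: s·E = f·U, so U/(E+U) = s/(s+f).
u* = 1.17 / (1.17 + 45.9) = 1.17 / 47.07 = 2.49%.

Steady-state unemployment rate ≈ 2.49%.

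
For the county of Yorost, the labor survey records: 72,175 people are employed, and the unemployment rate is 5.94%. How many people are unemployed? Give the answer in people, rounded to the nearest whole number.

About 4,558 are unemployed.

Let U be the number unemployed. The labor force is E + U, and U/(E+U) = 0.0594.
So U = 0.0594 × 72,175 / (1 − 0.0594) = 4287.19 / 0.9406 ≈ 4,558.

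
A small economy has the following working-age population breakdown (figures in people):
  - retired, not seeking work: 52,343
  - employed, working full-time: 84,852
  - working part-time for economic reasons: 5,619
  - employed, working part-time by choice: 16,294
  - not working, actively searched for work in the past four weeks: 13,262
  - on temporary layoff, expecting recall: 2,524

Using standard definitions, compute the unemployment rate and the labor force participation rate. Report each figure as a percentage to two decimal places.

Employed = 84,852 + 5,619 + 16,294 = 106,765 (anyone who worked, including part-time for economic reasons, counts as employed).
Unemployed = 13,262 + 2,524 = 15,786 (jobless and actively searching, or on temporary layoff).
Labor force = 106,765 + 15,786 = 122,551.
Not in labor force = 52,343 (those not working and not actively searching are outside the labor force).
Civilian working-age population = 122,551 + 52,343 = 174,894.
Unemployment rate = 15,786 / 122,551 = 12.88%.
Labor force participation rate = 122,551 / 174,894 = 70.07%.

Unemployment rate ≈ 12.88%; labor force participation rate ≈ 70.07%.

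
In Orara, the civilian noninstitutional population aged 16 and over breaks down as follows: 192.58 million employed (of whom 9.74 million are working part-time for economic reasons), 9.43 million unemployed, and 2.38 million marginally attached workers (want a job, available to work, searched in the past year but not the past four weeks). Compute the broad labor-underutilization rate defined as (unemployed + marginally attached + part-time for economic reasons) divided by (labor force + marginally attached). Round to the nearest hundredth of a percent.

Labor force = 192.58 + 9.43 = 202.01 million.
Numerator = 9.43 + 2.38 + 9.74 = 21.55 million.
Denominator = 202.01 + 2.38 = 204.39 million.
Broad rate = 21.55 / 204.39 = 10.54%.

Broad underutilization rate ≈ 10.54%.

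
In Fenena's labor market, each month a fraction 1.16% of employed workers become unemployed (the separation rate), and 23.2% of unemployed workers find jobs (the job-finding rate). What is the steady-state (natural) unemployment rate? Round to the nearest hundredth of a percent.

At steady state the flows balance: s·E = f·U, so U/(E+U) = s/(s+f).
u* = 1.16 / (1.16 + 23.2) = 1.16 / 24.36 = 4.76%.

Steady-state unemployment rate ≈ 4.76%.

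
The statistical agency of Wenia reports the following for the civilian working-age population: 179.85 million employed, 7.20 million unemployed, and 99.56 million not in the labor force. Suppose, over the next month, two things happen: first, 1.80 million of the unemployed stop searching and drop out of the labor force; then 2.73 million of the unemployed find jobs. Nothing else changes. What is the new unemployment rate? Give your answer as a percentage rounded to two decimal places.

New unemployment rate ≈ 1.44%.

Initially, labor force = 179.85 + 7.20 = 187.05 million, so u = 7.20/187.05 = 3.85%.
After the first change, unemployed and labor force both fall by 1.80 → E = 179.85, U = 5.40, labor force = 185.25 million.
After the second change, unemployed falls and employed rises by 2.73; labor force unchanged → E = 182.58, U = 2.67, labor force = 185.25 million.
New unemployment rate = 2.67 / 185.25 = 1.44%.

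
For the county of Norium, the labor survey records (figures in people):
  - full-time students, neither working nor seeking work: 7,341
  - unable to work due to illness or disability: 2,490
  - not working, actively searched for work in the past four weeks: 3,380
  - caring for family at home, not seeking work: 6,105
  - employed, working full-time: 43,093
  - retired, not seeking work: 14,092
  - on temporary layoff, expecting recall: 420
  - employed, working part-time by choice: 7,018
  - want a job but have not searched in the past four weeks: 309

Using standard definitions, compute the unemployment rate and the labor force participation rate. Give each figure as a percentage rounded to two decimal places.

Employed = 43,093 + 7,018 = 50,111.
Unemployed = 3,380 + 420 = 3,800 (jobless and actively searching, or on temporary layoff).
Labor force = 50,111 + 3,800 = 53,911.
Not in labor force = 7,341 + 2,490 + 6,105 + 14,092 + 309 = 30,337 (those not working and not actively searching are outside the labor force — including those who want a job but have given up searching).
Civilian working-age population = 53,911 + 30,337 = 84,248.
Unemployment rate = 3,800 / 53,911 = 7.05%.
Labor force participation rate = 53,911 / 84,248 = 63.99%.

Unemployment rate ≈ 7.05%; labor force participation rate ≈ 63.99%.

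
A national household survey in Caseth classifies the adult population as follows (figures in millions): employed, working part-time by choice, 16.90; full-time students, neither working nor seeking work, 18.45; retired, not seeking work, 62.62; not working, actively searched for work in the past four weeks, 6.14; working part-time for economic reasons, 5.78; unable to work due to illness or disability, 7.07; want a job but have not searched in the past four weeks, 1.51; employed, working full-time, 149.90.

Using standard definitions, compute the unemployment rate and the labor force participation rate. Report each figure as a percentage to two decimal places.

Unemployment rate ≈ 3.44%; labor force participation rate ≈ 66.59%.

Employed = 16.90 + 5.78 + 149.90 = 172.58 million (anyone who worked, including part-time for economic reasons, counts as employed).
Unemployed = 6.14 million.
Labor force = 172.58 + 6.14 = 178.72 million.
Not in labor force = 18.45 + 62.62 + 7.07 + 1.51 = 89.65 million (those not working and not actively searching are outside the labor force — including those who want a job but have given up searching).
Civilian working-age population = 178.72 + 89.65 = 268.37 million.
Unemployment rate = 6.14 / 178.72 = 3.44%.
Labor force participation rate = 178.72 / 268.37 = 66.59%.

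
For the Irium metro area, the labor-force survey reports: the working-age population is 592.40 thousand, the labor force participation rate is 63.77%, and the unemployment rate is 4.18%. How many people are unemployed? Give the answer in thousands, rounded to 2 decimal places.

Labor force = 0.6377 × 592.40 = 377.77 thousand.
Unemployed = 0.0418 × 377.77 ≈ 15.79 thousand.

About 15.79 thousand are unemployed.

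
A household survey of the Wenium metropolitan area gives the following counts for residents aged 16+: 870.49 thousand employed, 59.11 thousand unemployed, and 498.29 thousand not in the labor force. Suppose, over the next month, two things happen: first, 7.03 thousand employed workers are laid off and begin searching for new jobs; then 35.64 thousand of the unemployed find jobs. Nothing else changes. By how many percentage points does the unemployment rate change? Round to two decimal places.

Initially, labor force = 870.49 + 59.11 = 929.60 thousand, so u = 59.11/929.60 = 6.36%.
After the first change, employed falls and unemployed rises by 7.03; labor force unchanged → E = 863.46, U = 66.14, labor force = 929.60 thousand.
After the second change, unemployed falls and employed rises by 35.64; labor force unchanged → E = 899.10, U = 30.50, labor force = 929.60 thousand.
New unemployment rate = 30.50 / 929.60 = 3.28%.
Change = 3.28% − 6.36% = −3.08 percentage points.

The unemployment rate changes by −3.08 percentage points.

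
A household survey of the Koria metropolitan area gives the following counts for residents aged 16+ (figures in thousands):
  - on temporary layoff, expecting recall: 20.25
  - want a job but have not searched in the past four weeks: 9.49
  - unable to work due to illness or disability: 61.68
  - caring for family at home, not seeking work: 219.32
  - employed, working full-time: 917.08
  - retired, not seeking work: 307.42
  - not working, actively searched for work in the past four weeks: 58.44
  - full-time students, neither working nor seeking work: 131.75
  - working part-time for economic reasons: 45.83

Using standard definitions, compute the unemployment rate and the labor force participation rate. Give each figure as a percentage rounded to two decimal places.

Unemployment rate ≈ 7.55%; labor force participation rate ≈ 58.81%.

Employed = 917.08 + 45.83 = 962.91 thousand (anyone who worked, including part-time for economic reasons, counts as employed).
Unemployed = 20.25 + 58.44 = 78.69 thousand (jobless and actively searching, or on temporary layoff).
Labor force = 962.91 + 78.69 = 1,041.60 thousand.
Not in labor force = 9.49 + 61.68 + 219.32 + 307.42 + 131.75 = 729.66 thousand (those not working and not actively searching are outside the labor force — including those who want a job but have given up searching).
Civilian working-age population = 1,041.60 + 729.66 = 1,771.26 thousand.
Unemployment rate = 78.69 / 1,041.60 = 7.55%.
Labor force participation rate = 1,041.60 / 1,771.26 = 58.81%.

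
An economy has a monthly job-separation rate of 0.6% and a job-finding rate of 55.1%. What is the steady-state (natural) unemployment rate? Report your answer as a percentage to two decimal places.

At steady state the flows balance: s·E = f·U, so U/(E+U) = s/(s+f).
u* = 0.6 / (0.6 + 55.1) = 0.6 / 55.70 = 1.08%.

Steady-state unemployment rate ≈ 1.08%.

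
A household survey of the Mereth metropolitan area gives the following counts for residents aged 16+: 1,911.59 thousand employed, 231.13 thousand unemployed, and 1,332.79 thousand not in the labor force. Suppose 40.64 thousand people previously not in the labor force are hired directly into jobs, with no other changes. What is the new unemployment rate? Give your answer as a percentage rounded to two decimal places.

New unemployment rate ≈ 10.59%.

Initially, labor force = 1,911.59 + 231.13 = 2,142.72 thousand, so u = 231.13/2,142.72 = 10.79%.
After the change, employed and labor force both rise by 40.64; unemployed unchanged → E = 1,952.23, U = 231.13, labor force = 2,183.36 thousand.
New unemployment rate = 231.13 / 2,183.36 = 10.59%.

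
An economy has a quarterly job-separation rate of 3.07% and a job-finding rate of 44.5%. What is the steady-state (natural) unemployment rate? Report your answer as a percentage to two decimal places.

Steady-state unemployment rate ≈ 6.45%.

At steady state the flows balance: s·E = f·U, so U/(E+U) = s/(s+f).
u* = 3.07 / (3.07 + 44.5) = 3.07 / 47.57 = 6.45%.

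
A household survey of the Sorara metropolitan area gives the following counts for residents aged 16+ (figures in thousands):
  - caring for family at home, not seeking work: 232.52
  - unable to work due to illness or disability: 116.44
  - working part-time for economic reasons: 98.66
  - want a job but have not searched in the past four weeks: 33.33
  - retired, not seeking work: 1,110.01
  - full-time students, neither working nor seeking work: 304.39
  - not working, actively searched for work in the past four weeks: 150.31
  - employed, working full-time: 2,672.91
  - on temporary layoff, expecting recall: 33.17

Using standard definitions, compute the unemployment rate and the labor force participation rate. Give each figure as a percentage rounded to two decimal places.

Employed = 98.66 + 2,672.91 = 2,771.57 thousand (anyone who worked, including part-time for economic reasons, counts as employed).
Unemployed = 150.31 + 33.17 = 183.48 thousand (jobless and actively searching, or on temporary layoff).
Labor force = 2,771.57 + 183.48 = 2,955.05 thousand.
Not in labor force = 232.52 + 116.44 + 33.33 + 1,110.01 + 304.39 = 1,796.69 thousand (those not working and not actively searching are outside the labor force — including those who want a job but have given up searching).
Civilian working-age population = 2,955.05 + 1,796.69 = 4,751.74 thousand.
Unemployment rate = 183.48 / 2,955.05 = 6.21%.
Labor force participation rate = 2,955.05 / 4,751.74 = 62.19%.

Unemployment rate ≈ 6.21%; labor force participation rate ≈ 62.19%.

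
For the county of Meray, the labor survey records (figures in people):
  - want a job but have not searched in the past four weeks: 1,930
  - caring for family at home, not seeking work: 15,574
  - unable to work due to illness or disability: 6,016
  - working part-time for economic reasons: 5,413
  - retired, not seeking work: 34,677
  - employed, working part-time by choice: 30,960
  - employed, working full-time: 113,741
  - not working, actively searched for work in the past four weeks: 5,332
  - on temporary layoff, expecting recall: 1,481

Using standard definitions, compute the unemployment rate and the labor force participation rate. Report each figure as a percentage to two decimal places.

Employed = 5,413 + 30,960 + 113,741 = 150,114 (anyone who worked, including part-time for economic reasons, counts as employed).
Unemployed = 5,332 + 1,481 = 6,813 (jobless and actively searching, or on temporary layoff).
Labor force = 150,114 + 6,813 = 156,927.
Not in labor force = 1,930 + 15,574 + 6,016 + 34,677 = 58,197 (those not working and not actively searching are outside the labor force — including those who want a job but have given up searching).
Civilian working-age population = 156,927 + 58,197 = 215,124.
Unemployment rate = 6,813 / 156,927 = 4.34%.
Labor force participation rate = 156,927 / 215,124 = 72.95%.

Unemployment rate ≈ 4.34%; labor force participation rate ≈ 72.95%.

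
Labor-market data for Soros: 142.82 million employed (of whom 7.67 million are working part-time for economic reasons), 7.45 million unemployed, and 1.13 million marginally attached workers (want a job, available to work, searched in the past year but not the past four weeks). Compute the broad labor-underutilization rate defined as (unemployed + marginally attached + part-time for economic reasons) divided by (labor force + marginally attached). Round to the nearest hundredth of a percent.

Labor force = 142.82 + 7.45 = 150.27 million.
Numerator = 7.45 + 1.13 + 7.67 = 16.25 million.
Denominator = 150.27 + 1.13 = 151.40 million.
Broad rate = 16.25 / 151.40 = 10.73%.

Broad underutilization rate ≈ 10.73%.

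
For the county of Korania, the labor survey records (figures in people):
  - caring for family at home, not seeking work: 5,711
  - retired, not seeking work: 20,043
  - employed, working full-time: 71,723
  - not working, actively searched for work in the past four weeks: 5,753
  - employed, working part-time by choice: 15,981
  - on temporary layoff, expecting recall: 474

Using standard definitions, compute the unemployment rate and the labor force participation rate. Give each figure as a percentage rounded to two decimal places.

Employed = 71,723 + 15,981 = 87,704.
Unemployed = 5,753 + 474 = 6,227 (jobless and actively searching, or on temporary layoff).
Labor force = 87,704 + 6,227 = 93,931.
Not in labor force = 5,711 + 20,043 = 25,754 (those not working and not actively searching are outside the labor force).
Civilian working-age population = 93,931 + 25,754 = 119,685.
Unemployment rate = 6,227 / 93,931 = 6.63%.
Labor force participation rate = 93,931 / 119,685 = 78.48%.

Unemployment rate ≈ 6.63%; labor force participation rate ≈ 78.48%.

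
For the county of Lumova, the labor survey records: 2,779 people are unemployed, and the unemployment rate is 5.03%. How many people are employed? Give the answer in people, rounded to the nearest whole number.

Labor force = U / u = 2,779 / 0.0503 ≈ 55,249.
Employed = labor force − unemployed = 55,249 − 2,779 = 52,470.

About 52,470 are employed.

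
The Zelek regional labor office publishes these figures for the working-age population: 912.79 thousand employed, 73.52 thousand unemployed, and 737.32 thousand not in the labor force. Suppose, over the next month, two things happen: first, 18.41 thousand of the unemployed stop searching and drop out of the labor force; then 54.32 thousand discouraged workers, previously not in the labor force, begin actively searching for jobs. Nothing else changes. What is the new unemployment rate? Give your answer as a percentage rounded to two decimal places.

New unemployment rate ≈ 10.71%.

Initially, labor force = 912.79 + 73.52 = 986.31 thousand, so u = 73.52/986.31 = 7.45%.
After the first change, unemployed and labor force both fall by 18.41 → E = 912.79, U = 55.11, labor force = 967.90 thousand.
After the second change, unemployed and labor force both rise by 54.32 → E = 912.79, U = 109.43, labor force = 1,022.22 thousand.
New unemployment rate = 109.43 / 1,022.22 = 10.71%.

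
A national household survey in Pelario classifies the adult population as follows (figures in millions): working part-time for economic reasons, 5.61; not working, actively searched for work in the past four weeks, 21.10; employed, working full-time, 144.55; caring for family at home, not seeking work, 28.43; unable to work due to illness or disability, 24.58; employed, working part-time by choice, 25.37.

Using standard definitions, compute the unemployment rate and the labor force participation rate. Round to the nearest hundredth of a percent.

Unemployment rate ≈ 10.73%; labor force participation rate ≈ 78.77%.

Employed = 5.61 + 144.55 + 25.37 = 175.53 million (anyone who worked, including part-time for economic reasons, counts as employed).
Unemployed = 21.10 million.
Labor force = 175.53 + 21.10 = 196.63 million.
Not in labor force = 28.43 + 24.58 = 53.01 million (those not working and not actively searching are outside the labor force).
Civilian working-age population = 196.63 + 53.01 = 249.64 million.
Unemployment rate = 21.10 / 196.63 = 10.73%.
Labor force participation rate = 196.63 / 249.64 = 78.77%.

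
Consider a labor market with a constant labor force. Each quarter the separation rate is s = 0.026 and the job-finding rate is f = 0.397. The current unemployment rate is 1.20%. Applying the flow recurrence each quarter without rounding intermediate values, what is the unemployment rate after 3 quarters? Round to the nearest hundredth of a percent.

With a fixed labor force, u_{t+1} = u_t + s·(1−u_t) − f·u_t = u_t·(1−s−f) + s.
Here 1−s−f = 0.577 and s = 0.026.
u_1 = 0.012000 × 0.577 + 0.026 = 0.032924.
u_2 = 0.032924 × 0.577 + 0.026 = 0.044997.
u_3 = 0.044997 × 0.577 + 0.026 = 0.051963.

Unemployment rate after three quarters ≈ 5.20%.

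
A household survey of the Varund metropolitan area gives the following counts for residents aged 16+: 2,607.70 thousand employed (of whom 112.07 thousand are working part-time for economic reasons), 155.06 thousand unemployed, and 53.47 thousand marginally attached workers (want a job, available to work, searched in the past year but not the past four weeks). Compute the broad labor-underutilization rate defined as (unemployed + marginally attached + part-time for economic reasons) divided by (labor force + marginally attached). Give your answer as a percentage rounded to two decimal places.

Broad underutilization rate ≈ 11.38%.

Labor force = 2,607.70 + 155.06 = 2,762.76 thousand.
Numerator = 155.06 + 53.47 + 112.07 = 320.60 thousand.
Denominator = 2,762.76 + 53.47 = 2,816.23 thousand.
Broad rate = 320.60 / 2,816.23 = 11.38%.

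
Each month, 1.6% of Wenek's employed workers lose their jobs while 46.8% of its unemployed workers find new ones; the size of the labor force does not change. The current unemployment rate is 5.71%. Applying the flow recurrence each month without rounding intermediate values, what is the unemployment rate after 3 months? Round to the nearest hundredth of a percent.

Unemployment rate after three months ≈ 3.64%.

With a fixed labor force, u_{t+1} = u_t + s·(1−u_t) − f·u_t = u_t·(1−s−f) + s.
Here 1−s−f = 0.516 and s = 0.016.
u_1 = 0.057100 × 0.516 + 0.016 = 0.045464.
u_2 = 0.045464 × 0.516 + 0.016 = 0.039459.
u_3 = 0.039459 × 0.516 + 0.016 = 0.036361.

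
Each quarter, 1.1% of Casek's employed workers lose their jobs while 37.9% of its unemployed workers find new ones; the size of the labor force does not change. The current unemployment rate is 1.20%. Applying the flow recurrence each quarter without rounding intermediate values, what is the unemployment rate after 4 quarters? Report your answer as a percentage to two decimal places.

Unemployment rate after four quarters ≈ 2.60%.

With a fixed labor force, u_{t+1} = u_t + s·(1−u_t) − f·u_t = u_t·(1−s−f) + s.
Here 1−s−f = 0.610 and s = 0.011.
u_1 = 0.012000 × 0.610 + 0.011 = 0.018320.
u_2 = 0.018320 × 0.610 + 0.011 = 0.022175.
u_3 = 0.022175 × 0.610 + 0.011 = 0.024527.
u_4 = 0.024527 × 0.610 + 0.011 = 0.025961.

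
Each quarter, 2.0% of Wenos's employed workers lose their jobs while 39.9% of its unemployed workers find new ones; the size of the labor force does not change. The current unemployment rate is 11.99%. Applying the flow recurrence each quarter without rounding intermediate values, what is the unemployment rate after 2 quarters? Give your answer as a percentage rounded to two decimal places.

Unemployment rate after two quarters ≈ 7.21%.

With a fixed labor force, u_{t+1} = u_t + s·(1−u_t) − f·u_t = u_t·(1−s−f) + s.
Here 1−s−f = 0.581 and s = 0.020.
u_1 = 0.119900 × 0.581 + 0.020 = 0.089662.
u_2 = 0.089662 × 0.581 + 0.020 = 0.072094.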